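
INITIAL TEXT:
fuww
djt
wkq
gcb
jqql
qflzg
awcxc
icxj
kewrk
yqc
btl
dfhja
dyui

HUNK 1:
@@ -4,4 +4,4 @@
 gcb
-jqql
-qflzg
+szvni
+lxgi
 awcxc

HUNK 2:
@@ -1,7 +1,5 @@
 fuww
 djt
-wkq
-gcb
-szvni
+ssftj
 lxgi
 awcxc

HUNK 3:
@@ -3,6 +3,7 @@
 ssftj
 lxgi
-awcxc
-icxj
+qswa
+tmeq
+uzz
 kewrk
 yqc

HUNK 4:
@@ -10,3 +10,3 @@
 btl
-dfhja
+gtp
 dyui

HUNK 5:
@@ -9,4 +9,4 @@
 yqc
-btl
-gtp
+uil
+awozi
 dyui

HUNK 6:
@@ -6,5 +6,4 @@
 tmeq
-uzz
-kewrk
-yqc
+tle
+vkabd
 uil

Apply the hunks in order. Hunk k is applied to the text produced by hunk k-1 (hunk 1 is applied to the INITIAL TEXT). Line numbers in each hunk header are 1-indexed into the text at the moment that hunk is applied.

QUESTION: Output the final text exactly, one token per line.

Answer: fuww
djt
ssftj
lxgi
qswa
tmeq
tle
vkabd
uil
awozi
dyui

Derivation:
Hunk 1: at line 4 remove [jqql,qflzg] add [szvni,lxgi] -> 13 lines: fuww djt wkq gcb szvni lxgi awcxc icxj kewrk yqc btl dfhja dyui
Hunk 2: at line 1 remove [wkq,gcb,szvni] add [ssftj] -> 11 lines: fuww djt ssftj lxgi awcxc icxj kewrk yqc btl dfhja dyui
Hunk 3: at line 3 remove [awcxc,icxj] add [qswa,tmeq,uzz] -> 12 lines: fuww djt ssftj lxgi qswa tmeq uzz kewrk yqc btl dfhja dyui
Hunk 4: at line 10 remove [dfhja] add [gtp] -> 12 lines: fuww djt ssftj lxgi qswa tmeq uzz kewrk yqc btl gtp dyui
Hunk 5: at line 9 remove [btl,gtp] add [uil,awozi] -> 12 lines: fuww djt ssftj lxgi qswa tmeq uzz kewrk yqc uil awozi dyui
Hunk 6: at line 6 remove [uzz,kewrk,yqc] add [tle,vkabd] -> 11 lines: fuww djt ssftj lxgi qswa tmeq tle vkabd uil awozi dyui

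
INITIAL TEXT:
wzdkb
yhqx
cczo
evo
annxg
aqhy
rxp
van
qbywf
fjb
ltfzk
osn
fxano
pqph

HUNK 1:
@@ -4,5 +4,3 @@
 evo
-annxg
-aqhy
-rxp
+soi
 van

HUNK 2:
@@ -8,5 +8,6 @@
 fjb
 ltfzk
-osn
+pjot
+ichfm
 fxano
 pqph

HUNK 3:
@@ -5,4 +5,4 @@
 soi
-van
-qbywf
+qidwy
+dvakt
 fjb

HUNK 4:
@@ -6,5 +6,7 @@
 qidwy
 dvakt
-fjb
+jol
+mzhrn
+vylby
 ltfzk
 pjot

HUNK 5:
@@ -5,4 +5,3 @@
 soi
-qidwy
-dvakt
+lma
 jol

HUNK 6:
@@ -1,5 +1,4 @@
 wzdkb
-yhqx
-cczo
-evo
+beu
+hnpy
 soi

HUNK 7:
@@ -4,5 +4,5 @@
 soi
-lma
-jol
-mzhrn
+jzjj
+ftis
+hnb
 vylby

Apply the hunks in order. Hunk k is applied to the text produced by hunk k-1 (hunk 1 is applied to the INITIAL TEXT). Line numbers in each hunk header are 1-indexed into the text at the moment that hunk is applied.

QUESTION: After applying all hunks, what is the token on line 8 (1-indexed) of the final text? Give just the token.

Answer: vylby

Derivation:
Hunk 1: at line 4 remove [annxg,aqhy,rxp] add [soi] -> 12 lines: wzdkb yhqx cczo evo soi van qbywf fjb ltfzk osn fxano pqph
Hunk 2: at line 8 remove [osn] add [pjot,ichfm] -> 13 lines: wzdkb yhqx cczo evo soi van qbywf fjb ltfzk pjot ichfm fxano pqph
Hunk 3: at line 5 remove [van,qbywf] add [qidwy,dvakt] -> 13 lines: wzdkb yhqx cczo evo soi qidwy dvakt fjb ltfzk pjot ichfm fxano pqph
Hunk 4: at line 6 remove [fjb] add [jol,mzhrn,vylby] -> 15 lines: wzdkb yhqx cczo evo soi qidwy dvakt jol mzhrn vylby ltfzk pjot ichfm fxano pqph
Hunk 5: at line 5 remove [qidwy,dvakt] add [lma] -> 14 lines: wzdkb yhqx cczo evo soi lma jol mzhrn vylby ltfzk pjot ichfm fxano pqph
Hunk 6: at line 1 remove [yhqx,cczo,evo] add [beu,hnpy] -> 13 lines: wzdkb beu hnpy soi lma jol mzhrn vylby ltfzk pjot ichfm fxano pqph
Hunk 7: at line 4 remove [lma,jol,mzhrn] add [jzjj,ftis,hnb] -> 13 lines: wzdkb beu hnpy soi jzjj ftis hnb vylby ltfzk pjot ichfm fxano pqph
Final line 8: vylby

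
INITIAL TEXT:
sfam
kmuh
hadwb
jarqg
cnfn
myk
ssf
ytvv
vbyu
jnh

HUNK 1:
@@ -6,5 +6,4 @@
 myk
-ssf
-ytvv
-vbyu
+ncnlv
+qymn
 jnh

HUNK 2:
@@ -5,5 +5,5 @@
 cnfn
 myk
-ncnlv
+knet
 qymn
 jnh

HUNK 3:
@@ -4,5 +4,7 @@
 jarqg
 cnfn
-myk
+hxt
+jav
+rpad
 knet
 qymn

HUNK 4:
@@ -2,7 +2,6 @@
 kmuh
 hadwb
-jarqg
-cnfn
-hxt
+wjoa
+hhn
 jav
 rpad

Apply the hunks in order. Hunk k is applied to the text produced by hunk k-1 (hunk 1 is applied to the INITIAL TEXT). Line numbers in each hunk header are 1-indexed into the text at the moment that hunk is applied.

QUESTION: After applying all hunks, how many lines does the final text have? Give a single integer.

Hunk 1: at line 6 remove [ssf,ytvv,vbyu] add [ncnlv,qymn] -> 9 lines: sfam kmuh hadwb jarqg cnfn myk ncnlv qymn jnh
Hunk 2: at line 5 remove [ncnlv] add [knet] -> 9 lines: sfam kmuh hadwb jarqg cnfn myk knet qymn jnh
Hunk 3: at line 4 remove [myk] add [hxt,jav,rpad] -> 11 lines: sfam kmuh hadwb jarqg cnfn hxt jav rpad knet qymn jnh
Hunk 4: at line 2 remove [jarqg,cnfn,hxt] add [wjoa,hhn] -> 10 lines: sfam kmuh hadwb wjoa hhn jav rpad knet qymn jnh
Final line count: 10

Answer: 10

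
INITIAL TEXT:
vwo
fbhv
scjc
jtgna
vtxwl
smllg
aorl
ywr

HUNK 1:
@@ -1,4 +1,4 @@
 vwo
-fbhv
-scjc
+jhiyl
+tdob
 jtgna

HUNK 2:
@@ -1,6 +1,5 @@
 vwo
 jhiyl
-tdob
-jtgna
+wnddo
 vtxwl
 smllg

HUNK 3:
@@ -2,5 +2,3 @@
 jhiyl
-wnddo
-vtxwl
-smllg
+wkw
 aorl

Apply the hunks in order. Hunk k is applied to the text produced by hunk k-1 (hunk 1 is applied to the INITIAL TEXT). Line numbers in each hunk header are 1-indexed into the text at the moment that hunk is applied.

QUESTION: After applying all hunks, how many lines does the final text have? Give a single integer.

Hunk 1: at line 1 remove [fbhv,scjc] add [jhiyl,tdob] -> 8 lines: vwo jhiyl tdob jtgna vtxwl smllg aorl ywr
Hunk 2: at line 1 remove [tdob,jtgna] add [wnddo] -> 7 lines: vwo jhiyl wnddo vtxwl smllg aorl ywr
Hunk 3: at line 2 remove [wnddo,vtxwl,smllg] add [wkw] -> 5 lines: vwo jhiyl wkw aorl ywr
Final line count: 5

Answer: 5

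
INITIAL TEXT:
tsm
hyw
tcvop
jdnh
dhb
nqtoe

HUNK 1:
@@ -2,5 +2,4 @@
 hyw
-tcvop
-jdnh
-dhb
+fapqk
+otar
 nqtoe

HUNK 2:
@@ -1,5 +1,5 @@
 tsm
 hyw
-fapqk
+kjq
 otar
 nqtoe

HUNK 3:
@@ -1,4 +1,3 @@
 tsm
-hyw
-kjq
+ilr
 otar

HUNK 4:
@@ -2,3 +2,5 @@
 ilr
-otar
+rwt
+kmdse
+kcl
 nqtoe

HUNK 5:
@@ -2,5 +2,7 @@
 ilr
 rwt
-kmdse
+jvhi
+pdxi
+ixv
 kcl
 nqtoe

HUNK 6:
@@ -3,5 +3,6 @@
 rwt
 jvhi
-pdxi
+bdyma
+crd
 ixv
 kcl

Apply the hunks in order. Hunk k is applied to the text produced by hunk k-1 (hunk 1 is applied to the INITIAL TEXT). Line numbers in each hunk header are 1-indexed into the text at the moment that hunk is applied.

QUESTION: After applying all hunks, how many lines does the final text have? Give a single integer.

Answer: 9

Derivation:
Hunk 1: at line 2 remove [tcvop,jdnh,dhb] add [fapqk,otar] -> 5 lines: tsm hyw fapqk otar nqtoe
Hunk 2: at line 1 remove [fapqk] add [kjq] -> 5 lines: tsm hyw kjq otar nqtoe
Hunk 3: at line 1 remove [hyw,kjq] add [ilr] -> 4 lines: tsm ilr otar nqtoe
Hunk 4: at line 2 remove [otar] add [rwt,kmdse,kcl] -> 6 lines: tsm ilr rwt kmdse kcl nqtoe
Hunk 5: at line 2 remove [kmdse] add [jvhi,pdxi,ixv] -> 8 lines: tsm ilr rwt jvhi pdxi ixv kcl nqtoe
Hunk 6: at line 3 remove [pdxi] add [bdyma,crd] -> 9 lines: tsm ilr rwt jvhi bdyma crd ixv kcl nqtoe
Final line count: 9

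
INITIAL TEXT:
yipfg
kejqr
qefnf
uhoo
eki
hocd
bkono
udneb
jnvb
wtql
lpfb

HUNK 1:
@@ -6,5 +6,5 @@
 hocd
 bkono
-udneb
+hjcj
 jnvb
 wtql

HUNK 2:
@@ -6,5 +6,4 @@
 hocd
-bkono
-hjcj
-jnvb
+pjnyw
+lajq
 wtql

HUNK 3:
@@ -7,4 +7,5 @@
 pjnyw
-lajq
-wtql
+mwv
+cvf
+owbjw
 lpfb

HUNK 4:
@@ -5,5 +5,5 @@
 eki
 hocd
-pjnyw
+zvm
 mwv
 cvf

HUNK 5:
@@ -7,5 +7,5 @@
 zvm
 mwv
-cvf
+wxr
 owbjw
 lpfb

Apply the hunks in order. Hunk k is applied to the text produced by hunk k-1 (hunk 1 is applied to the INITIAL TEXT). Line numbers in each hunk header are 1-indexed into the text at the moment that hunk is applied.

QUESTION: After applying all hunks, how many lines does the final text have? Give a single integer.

Hunk 1: at line 6 remove [udneb] add [hjcj] -> 11 lines: yipfg kejqr qefnf uhoo eki hocd bkono hjcj jnvb wtql lpfb
Hunk 2: at line 6 remove [bkono,hjcj,jnvb] add [pjnyw,lajq] -> 10 lines: yipfg kejqr qefnf uhoo eki hocd pjnyw lajq wtql lpfb
Hunk 3: at line 7 remove [lajq,wtql] add [mwv,cvf,owbjw] -> 11 lines: yipfg kejqr qefnf uhoo eki hocd pjnyw mwv cvf owbjw lpfb
Hunk 4: at line 5 remove [pjnyw] add [zvm] -> 11 lines: yipfg kejqr qefnf uhoo eki hocd zvm mwv cvf owbjw lpfb
Hunk 5: at line 7 remove [cvf] add [wxr] -> 11 lines: yipfg kejqr qefnf uhoo eki hocd zvm mwv wxr owbjw lpfb
Final line count: 11

Answer: 11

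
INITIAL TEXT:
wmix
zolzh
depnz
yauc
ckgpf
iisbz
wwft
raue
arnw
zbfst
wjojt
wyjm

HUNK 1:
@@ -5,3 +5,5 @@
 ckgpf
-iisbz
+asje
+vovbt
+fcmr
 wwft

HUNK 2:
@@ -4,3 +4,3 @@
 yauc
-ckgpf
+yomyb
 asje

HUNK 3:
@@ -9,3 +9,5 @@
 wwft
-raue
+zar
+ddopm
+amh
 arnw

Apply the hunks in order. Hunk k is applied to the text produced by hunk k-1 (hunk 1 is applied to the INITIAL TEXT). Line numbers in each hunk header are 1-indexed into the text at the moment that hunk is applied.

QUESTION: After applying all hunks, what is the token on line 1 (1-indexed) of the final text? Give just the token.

Answer: wmix

Derivation:
Hunk 1: at line 5 remove [iisbz] add [asje,vovbt,fcmr] -> 14 lines: wmix zolzh depnz yauc ckgpf asje vovbt fcmr wwft raue arnw zbfst wjojt wyjm
Hunk 2: at line 4 remove [ckgpf] add [yomyb] -> 14 lines: wmix zolzh depnz yauc yomyb asje vovbt fcmr wwft raue arnw zbfst wjojt wyjm
Hunk 3: at line 9 remove [raue] add [zar,ddopm,amh] -> 16 lines: wmix zolzh depnz yauc yomyb asje vovbt fcmr wwft zar ddopm amh arnw zbfst wjojt wyjm
Final line 1: wmix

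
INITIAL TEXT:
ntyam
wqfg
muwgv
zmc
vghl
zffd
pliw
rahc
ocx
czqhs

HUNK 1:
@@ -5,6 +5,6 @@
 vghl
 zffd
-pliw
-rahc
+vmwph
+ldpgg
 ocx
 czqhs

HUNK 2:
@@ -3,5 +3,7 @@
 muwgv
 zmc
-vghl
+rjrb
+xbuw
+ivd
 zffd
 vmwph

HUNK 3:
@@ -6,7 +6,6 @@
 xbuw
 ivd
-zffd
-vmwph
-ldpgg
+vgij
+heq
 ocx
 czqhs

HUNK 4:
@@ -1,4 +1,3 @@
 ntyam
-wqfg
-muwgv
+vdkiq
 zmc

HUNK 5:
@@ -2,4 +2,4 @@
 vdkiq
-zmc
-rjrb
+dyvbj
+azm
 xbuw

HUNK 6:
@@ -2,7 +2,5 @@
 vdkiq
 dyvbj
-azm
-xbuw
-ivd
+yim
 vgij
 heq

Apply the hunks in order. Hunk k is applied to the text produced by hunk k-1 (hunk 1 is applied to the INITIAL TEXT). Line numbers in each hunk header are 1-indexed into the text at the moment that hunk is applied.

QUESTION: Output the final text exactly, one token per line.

Hunk 1: at line 5 remove [pliw,rahc] add [vmwph,ldpgg] -> 10 lines: ntyam wqfg muwgv zmc vghl zffd vmwph ldpgg ocx czqhs
Hunk 2: at line 3 remove [vghl] add [rjrb,xbuw,ivd] -> 12 lines: ntyam wqfg muwgv zmc rjrb xbuw ivd zffd vmwph ldpgg ocx czqhs
Hunk 3: at line 6 remove [zffd,vmwph,ldpgg] add [vgij,heq] -> 11 lines: ntyam wqfg muwgv zmc rjrb xbuw ivd vgij heq ocx czqhs
Hunk 4: at line 1 remove [wqfg,muwgv] add [vdkiq] -> 10 lines: ntyam vdkiq zmc rjrb xbuw ivd vgij heq ocx czqhs
Hunk 5: at line 2 remove [zmc,rjrb] add [dyvbj,azm] -> 10 lines: ntyam vdkiq dyvbj azm xbuw ivd vgij heq ocx czqhs
Hunk 6: at line 2 remove [azm,xbuw,ivd] add [yim] -> 8 lines: ntyam vdkiq dyvbj yim vgij heq ocx czqhs

Answer: ntyam
vdkiq
dyvbj
yim
vgij
heq
ocx
czqhs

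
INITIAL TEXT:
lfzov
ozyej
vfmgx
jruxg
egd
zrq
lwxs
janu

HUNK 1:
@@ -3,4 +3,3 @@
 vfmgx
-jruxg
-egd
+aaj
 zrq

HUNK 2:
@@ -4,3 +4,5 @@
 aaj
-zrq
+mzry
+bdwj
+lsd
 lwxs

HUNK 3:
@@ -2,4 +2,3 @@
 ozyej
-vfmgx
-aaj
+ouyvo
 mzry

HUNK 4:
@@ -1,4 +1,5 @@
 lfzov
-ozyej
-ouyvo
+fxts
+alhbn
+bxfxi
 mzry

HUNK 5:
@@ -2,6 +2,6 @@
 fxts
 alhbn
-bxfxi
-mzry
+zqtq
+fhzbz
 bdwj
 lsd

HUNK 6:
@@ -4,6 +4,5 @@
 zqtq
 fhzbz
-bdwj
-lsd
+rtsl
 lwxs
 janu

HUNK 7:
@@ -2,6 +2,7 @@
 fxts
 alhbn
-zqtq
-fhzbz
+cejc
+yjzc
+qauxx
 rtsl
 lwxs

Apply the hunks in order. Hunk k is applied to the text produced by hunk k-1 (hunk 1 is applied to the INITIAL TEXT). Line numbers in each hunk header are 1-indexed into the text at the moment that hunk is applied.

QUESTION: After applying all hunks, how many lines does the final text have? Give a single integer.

Hunk 1: at line 3 remove [jruxg,egd] add [aaj] -> 7 lines: lfzov ozyej vfmgx aaj zrq lwxs janu
Hunk 2: at line 4 remove [zrq] add [mzry,bdwj,lsd] -> 9 lines: lfzov ozyej vfmgx aaj mzry bdwj lsd lwxs janu
Hunk 3: at line 2 remove [vfmgx,aaj] add [ouyvo] -> 8 lines: lfzov ozyej ouyvo mzry bdwj lsd lwxs janu
Hunk 4: at line 1 remove [ozyej,ouyvo] add [fxts,alhbn,bxfxi] -> 9 lines: lfzov fxts alhbn bxfxi mzry bdwj lsd lwxs janu
Hunk 5: at line 2 remove [bxfxi,mzry] add [zqtq,fhzbz] -> 9 lines: lfzov fxts alhbn zqtq fhzbz bdwj lsd lwxs janu
Hunk 6: at line 4 remove [bdwj,lsd] add [rtsl] -> 8 lines: lfzov fxts alhbn zqtq fhzbz rtsl lwxs janu
Hunk 7: at line 2 remove [zqtq,fhzbz] add [cejc,yjzc,qauxx] -> 9 lines: lfzov fxts alhbn cejc yjzc qauxx rtsl lwxs janu
Final line count: 9

Answer: 9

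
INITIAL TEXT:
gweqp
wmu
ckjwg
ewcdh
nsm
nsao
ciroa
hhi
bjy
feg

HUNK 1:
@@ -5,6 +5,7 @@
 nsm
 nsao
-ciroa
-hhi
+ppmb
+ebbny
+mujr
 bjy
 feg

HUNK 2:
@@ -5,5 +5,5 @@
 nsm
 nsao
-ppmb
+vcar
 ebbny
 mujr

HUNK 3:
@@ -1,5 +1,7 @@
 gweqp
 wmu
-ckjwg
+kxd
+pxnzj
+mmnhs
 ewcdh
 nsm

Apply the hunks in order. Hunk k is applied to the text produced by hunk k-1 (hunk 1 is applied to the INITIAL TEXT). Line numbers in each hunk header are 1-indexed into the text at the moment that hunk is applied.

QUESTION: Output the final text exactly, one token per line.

Hunk 1: at line 5 remove [ciroa,hhi] add [ppmb,ebbny,mujr] -> 11 lines: gweqp wmu ckjwg ewcdh nsm nsao ppmb ebbny mujr bjy feg
Hunk 2: at line 5 remove [ppmb] add [vcar] -> 11 lines: gweqp wmu ckjwg ewcdh nsm nsao vcar ebbny mujr bjy feg
Hunk 3: at line 1 remove [ckjwg] add [kxd,pxnzj,mmnhs] -> 13 lines: gweqp wmu kxd pxnzj mmnhs ewcdh nsm nsao vcar ebbny mujr bjy feg

Answer: gweqp
wmu
kxd
pxnzj
mmnhs
ewcdh
nsm
nsao
vcar
ebbny
mujr
bjy
feg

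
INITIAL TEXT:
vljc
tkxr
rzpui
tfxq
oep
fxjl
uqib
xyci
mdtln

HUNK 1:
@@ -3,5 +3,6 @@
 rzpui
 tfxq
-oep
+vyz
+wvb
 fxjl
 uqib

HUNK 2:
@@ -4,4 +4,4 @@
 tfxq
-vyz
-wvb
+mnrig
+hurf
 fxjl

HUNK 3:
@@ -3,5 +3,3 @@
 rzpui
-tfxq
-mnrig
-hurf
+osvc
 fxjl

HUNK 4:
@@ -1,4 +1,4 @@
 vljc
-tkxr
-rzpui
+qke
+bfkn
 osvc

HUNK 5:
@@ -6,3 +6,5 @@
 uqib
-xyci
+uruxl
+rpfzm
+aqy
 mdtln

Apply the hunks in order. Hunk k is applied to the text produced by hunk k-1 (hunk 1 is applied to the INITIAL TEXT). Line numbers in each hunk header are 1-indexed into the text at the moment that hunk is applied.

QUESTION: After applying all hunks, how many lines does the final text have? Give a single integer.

Hunk 1: at line 3 remove [oep] add [vyz,wvb] -> 10 lines: vljc tkxr rzpui tfxq vyz wvb fxjl uqib xyci mdtln
Hunk 2: at line 4 remove [vyz,wvb] add [mnrig,hurf] -> 10 lines: vljc tkxr rzpui tfxq mnrig hurf fxjl uqib xyci mdtln
Hunk 3: at line 3 remove [tfxq,mnrig,hurf] add [osvc] -> 8 lines: vljc tkxr rzpui osvc fxjl uqib xyci mdtln
Hunk 4: at line 1 remove [tkxr,rzpui] add [qke,bfkn] -> 8 lines: vljc qke bfkn osvc fxjl uqib xyci mdtln
Hunk 5: at line 6 remove [xyci] add [uruxl,rpfzm,aqy] -> 10 lines: vljc qke bfkn osvc fxjl uqib uruxl rpfzm aqy mdtln
Final line count: 10

Answer: 10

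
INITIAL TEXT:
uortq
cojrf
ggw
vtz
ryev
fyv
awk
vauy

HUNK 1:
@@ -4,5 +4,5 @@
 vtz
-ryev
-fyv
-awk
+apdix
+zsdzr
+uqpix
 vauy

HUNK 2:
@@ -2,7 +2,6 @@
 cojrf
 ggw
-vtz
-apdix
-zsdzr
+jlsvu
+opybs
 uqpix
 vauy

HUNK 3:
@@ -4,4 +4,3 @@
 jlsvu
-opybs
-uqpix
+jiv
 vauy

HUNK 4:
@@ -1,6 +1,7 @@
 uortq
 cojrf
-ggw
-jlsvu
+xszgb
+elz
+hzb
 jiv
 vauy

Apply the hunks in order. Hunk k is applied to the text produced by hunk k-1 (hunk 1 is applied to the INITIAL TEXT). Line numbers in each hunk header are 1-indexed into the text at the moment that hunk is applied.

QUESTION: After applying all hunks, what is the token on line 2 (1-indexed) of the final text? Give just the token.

Hunk 1: at line 4 remove [ryev,fyv,awk] add [apdix,zsdzr,uqpix] -> 8 lines: uortq cojrf ggw vtz apdix zsdzr uqpix vauy
Hunk 2: at line 2 remove [vtz,apdix,zsdzr] add [jlsvu,opybs] -> 7 lines: uortq cojrf ggw jlsvu opybs uqpix vauy
Hunk 3: at line 4 remove [opybs,uqpix] add [jiv] -> 6 lines: uortq cojrf ggw jlsvu jiv vauy
Hunk 4: at line 1 remove [ggw,jlsvu] add [xszgb,elz,hzb] -> 7 lines: uortq cojrf xszgb elz hzb jiv vauy
Final line 2: cojrf

Answer: cojrf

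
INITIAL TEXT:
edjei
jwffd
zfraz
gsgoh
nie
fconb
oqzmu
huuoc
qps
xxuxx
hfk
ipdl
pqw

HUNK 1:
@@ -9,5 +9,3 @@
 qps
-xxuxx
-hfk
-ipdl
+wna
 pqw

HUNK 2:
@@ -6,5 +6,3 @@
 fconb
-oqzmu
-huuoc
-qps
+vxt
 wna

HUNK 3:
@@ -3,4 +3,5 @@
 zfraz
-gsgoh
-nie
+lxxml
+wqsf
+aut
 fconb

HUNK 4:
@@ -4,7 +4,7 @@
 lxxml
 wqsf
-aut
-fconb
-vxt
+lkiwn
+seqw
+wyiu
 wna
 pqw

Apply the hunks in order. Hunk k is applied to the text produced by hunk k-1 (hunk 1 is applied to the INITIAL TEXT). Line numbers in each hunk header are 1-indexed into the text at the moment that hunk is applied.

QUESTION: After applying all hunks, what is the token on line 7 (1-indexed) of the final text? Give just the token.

Answer: seqw

Derivation:
Hunk 1: at line 9 remove [xxuxx,hfk,ipdl] add [wna] -> 11 lines: edjei jwffd zfraz gsgoh nie fconb oqzmu huuoc qps wna pqw
Hunk 2: at line 6 remove [oqzmu,huuoc,qps] add [vxt] -> 9 lines: edjei jwffd zfraz gsgoh nie fconb vxt wna pqw
Hunk 3: at line 3 remove [gsgoh,nie] add [lxxml,wqsf,aut] -> 10 lines: edjei jwffd zfraz lxxml wqsf aut fconb vxt wna pqw
Hunk 4: at line 4 remove [aut,fconb,vxt] add [lkiwn,seqw,wyiu] -> 10 lines: edjei jwffd zfraz lxxml wqsf lkiwn seqw wyiu wna pqw
Final line 7: seqw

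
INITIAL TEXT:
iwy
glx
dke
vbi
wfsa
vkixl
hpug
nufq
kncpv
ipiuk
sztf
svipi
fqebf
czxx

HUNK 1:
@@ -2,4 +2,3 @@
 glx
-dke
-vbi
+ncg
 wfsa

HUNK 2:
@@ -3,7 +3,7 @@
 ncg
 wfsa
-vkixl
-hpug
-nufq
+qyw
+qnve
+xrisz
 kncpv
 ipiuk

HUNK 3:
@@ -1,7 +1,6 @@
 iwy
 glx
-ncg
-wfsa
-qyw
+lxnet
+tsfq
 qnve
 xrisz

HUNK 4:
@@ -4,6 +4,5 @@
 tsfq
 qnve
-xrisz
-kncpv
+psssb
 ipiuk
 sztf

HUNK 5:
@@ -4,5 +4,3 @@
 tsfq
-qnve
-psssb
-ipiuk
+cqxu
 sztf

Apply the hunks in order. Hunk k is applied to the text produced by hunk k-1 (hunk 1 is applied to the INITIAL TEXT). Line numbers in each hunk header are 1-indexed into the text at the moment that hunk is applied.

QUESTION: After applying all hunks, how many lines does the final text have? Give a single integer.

Hunk 1: at line 2 remove [dke,vbi] add [ncg] -> 13 lines: iwy glx ncg wfsa vkixl hpug nufq kncpv ipiuk sztf svipi fqebf czxx
Hunk 2: at line 3 remove [vkixl,hpug,nufq] add [qyw,qnve,xrisz] -> 13 lines: iwy glx ncg wfsa qyw qnve xrisz kncpv ipiuk sztf svipi fqebf czxx
Hunk 3: at line 1 remove [ncg,wfsa,qyw] add [lxnet,tsfq] -> 12 lines: iwy glx lxnet tsfq qnve xrisz kncpv ipiuk sztf svipi fqebf czxx
Hunk 4: at line 4 remove [xrisz,kncpv] add [psssb] -> 11 lines: iwy glx lxnet tsfq qnve psssb ipiuk sztf svipi fqebf czxx
Hunk 5: at line 4 remove [qnve,psssb,ipiuk] add [cqxu] -> 9 lines: iwy glx lxnet tsfq cqxu sztf svipi fqebf czxx
Final line count: 9

Answer: 9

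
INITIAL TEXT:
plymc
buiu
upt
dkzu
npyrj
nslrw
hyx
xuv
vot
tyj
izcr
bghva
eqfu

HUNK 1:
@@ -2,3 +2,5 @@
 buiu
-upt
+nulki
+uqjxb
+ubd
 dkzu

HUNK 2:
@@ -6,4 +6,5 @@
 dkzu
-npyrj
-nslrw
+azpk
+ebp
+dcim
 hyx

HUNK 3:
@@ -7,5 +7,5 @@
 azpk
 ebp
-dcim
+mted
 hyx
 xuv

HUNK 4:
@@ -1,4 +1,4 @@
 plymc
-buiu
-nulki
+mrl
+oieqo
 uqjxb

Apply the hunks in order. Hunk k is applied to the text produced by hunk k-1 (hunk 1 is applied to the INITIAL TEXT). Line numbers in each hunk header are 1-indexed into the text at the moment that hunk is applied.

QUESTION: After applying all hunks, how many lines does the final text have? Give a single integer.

Hunk 1: at line 2 remove [upt] add [nulki,uqjxb,ubd] -> 15 lines: plymc buiu nulki uqjxb ubd dkzu npyrj nslrw hyx xuv vot tyj izcr bghva eqfu
Hunk 2: at line 6 remove [npyrj,nslrw] add [azpk,ebp,dcim] -> 16 lines: plymc buiu nulki uqjxb ubd dkzu azpk ebp dcim hyx xuv vot tyj izcr bghva eqfu
Hunk 3: at line 7 remove [dcim] add [mted] -> 16 lines: plymc buiu nulki uqjxb ubd dkzu azpk ebp mted hyx xuv vot tyj izcr bghva eqfu
Hunk 4: at line 1 remove [buiu,nulki] add [mrl,oieqo] -> 16 lines: plymc mrl oieqo uqjxb ubd dkzu azpk ebp mted hyx xuv vot tyj izcr bghva eqfu
Final line count: 16

Answer: 16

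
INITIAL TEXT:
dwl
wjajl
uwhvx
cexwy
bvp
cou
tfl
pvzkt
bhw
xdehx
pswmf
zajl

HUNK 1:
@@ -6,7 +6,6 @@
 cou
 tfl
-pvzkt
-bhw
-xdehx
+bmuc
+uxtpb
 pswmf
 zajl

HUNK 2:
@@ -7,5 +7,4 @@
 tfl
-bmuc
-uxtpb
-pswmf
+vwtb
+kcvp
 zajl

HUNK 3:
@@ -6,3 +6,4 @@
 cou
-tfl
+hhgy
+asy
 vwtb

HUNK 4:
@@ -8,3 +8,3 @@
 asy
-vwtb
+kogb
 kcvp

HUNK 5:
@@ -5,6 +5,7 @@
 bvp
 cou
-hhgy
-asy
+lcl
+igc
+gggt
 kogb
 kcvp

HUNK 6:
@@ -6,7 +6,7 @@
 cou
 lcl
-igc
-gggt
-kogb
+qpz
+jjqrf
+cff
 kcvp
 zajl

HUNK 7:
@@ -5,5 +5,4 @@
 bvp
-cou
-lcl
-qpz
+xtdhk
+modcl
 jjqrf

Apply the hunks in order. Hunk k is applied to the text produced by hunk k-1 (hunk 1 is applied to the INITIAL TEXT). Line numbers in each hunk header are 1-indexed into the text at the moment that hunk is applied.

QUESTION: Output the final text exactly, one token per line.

Hunk 1: at line 6 remove [pvzkt,bhw,xdehx] add [bmuc,uxtpb] -> 11 lines: dwl wjajl uwhvx cexwy bvp cou tfl bmuc uxtpb pswmf zajl
Hunk 2: at line 7 remove [bmuc,uxtpb,pswmf] add [vwtb,kcvp] -> 10 lines: dwl wjajl uwhvx cexwy bvp cou tfl vwtb kcvp zajl
Hunk 3: at line 6 remove [tfl] add [hhgy,asy] -> 11 lines: dwl wjajl uwhvx cexwy bvp cou hhgy asy vwtb kcvp zajl
Hunk 4: at line 8 remove [vwtb] add [kogb] -> 11 lines: dwl wjajl uwhvx cexwy bvp cou hhgy asy kogb kcvp zajl
Hunk 5: at line 5 remove [hhgy,asy] add [lcl,igc,gggt] -> 12 lines: dwl wjajl uwhvx cexwy bvp cou lcl igc gggt kogb kcvp zajl
Hunk 6: at line 6 remove [igc,gggt,kogb] add [qpz,jjqrf,cff] -> 12 lines: dwl wjajl uwhvx cexwy bvp cou lcl qpz jjqrf cff kcvp zajl
Hunk 7: at line 5 remove [cou,lcl,qpz] add [xtdhk,modcl] -> 11 lines: dwl wjajl uwhvx cexwy bvp xtdhk modcl jjqrf cff kcvp zajl

Answer: dwl
wjajl
uwhvx
cexwy
bvp
xtdhk
modcl
jjqrf
cff
kcvp
zajl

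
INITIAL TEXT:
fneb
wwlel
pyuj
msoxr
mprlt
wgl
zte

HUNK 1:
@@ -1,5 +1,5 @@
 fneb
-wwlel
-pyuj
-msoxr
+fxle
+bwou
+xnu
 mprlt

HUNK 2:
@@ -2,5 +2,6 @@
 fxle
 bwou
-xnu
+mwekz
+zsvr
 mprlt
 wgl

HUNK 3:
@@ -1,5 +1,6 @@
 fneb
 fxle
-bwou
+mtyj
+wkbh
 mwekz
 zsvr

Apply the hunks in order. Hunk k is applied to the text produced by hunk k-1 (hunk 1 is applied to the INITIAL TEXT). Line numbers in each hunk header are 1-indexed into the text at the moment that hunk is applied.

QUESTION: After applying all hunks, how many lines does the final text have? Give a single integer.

Hunk 1: at line 1 remove [wwlel,pyuj,msoxr] add [fxle,bwou,xnu] -> 7 lines: fneb fxle bwou xnu mprlt wgl zte
Hunk 2: at line 2 remove [xnu] add [mwekz,zsvr] -> 8 lines: fneb fxle bwou mwekz zsvr mprlt wgl zte
Hunk 3: at line 1 remove [bwou] add [mtyj,wkbh] -> 9 lines: fneb fxle mtyj wkbh mwekz zsvr mprlt wgl zte
Final line count: 9

Answer: 9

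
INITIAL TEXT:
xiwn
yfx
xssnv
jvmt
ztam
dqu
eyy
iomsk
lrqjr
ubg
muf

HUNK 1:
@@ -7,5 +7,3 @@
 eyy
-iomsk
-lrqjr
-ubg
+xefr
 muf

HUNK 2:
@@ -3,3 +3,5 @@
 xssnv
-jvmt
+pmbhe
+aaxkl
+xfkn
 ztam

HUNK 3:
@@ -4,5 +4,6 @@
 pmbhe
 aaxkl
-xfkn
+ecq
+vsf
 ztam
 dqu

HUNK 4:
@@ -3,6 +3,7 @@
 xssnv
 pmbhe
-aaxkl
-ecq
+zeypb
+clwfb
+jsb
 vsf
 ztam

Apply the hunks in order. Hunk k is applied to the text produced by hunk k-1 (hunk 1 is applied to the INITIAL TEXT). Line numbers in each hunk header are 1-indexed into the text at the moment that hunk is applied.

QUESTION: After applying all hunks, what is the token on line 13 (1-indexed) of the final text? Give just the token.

Hunk 1: at line 7 remove [iomsk,lrqjr,ubg] add [xefr] -> 9 lines: xiwn yfx xssnv jvmt ztam dqu eyy xefr muf
Hunk 2: at line 3 remove [jvmt] add [pmbhe,aaxkl,xfkn] -> 11 lines: xiwn yfx xssnv pmbhe aaxkl xfkn ztam dqu eyy xefr muf
Hunk 3: at line 4 remove [xfkn] add [ecq,vsf] -> 12 lines: xiwn yfx xssnv pmbhe aaxkl ecq vsf ztam dqu eyy xefr muf
Hunk 4: at line 3 remove [aaxkl,ecq] add [zeypb,clwfb,jsb] -> 13 lines: xiwn yfx xssnv pmbhe zeypb clwfb jsb vsf ztam dqu eyy xefr muf
Final line 13: muf

Answer: muf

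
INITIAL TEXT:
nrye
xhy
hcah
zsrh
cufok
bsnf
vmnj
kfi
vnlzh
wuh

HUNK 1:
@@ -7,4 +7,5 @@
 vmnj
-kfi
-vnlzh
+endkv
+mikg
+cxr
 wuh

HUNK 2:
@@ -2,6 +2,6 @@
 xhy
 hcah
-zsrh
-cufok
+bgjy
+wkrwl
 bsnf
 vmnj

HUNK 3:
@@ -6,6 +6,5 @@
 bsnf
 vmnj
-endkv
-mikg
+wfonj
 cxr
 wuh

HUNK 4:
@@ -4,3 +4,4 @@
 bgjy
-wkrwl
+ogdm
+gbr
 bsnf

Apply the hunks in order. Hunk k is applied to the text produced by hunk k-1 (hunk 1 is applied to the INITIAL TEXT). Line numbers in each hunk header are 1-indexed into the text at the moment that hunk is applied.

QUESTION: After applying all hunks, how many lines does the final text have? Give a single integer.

Hunk 1: at line 7 remove [kfi,vnlzh] add [endkv,mikg,cxr] -> 11 lines: nrye xhy hcah zsrh cufok bsnf vmnj endkv mikg cxr wuh
Hunk 2: at line 2 remove [zsrh,cufok] add [bgjy,wkrwl] -> 11 lines: nrye xhy hcah bgjy wkrwl bsnf vmnj endkv mikg cxr wuh
Hunk 3: at line 6 remove [endkv,mikg] add [wfonj] -> 10 lines: nrye xhy hcah bgjy wkrwl bsnf vmnj wfonj cxr wuh
Hunk 4: at line 4 remove [wkrwl] add [ogdm,gbr] -> 11 lines: nrye xhy hcah bgjy ogdm gbr bsnf vmnj wfonj cxr wuh
Final line count: 11

Answer: 11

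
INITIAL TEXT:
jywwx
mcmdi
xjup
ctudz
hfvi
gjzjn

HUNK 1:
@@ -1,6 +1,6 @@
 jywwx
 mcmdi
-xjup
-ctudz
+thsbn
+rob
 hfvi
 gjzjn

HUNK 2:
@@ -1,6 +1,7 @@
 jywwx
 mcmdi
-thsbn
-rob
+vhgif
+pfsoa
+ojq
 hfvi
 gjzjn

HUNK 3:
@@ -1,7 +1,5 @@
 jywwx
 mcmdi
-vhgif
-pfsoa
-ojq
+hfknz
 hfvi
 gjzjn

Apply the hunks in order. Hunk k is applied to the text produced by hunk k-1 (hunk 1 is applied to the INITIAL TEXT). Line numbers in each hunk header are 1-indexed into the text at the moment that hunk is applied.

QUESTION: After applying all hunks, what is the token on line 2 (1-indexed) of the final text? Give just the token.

Answer: mcmdi

Derivation:
Hunk 1: at line 1 remove [xjup,ctudz] add [thsbn,rob] -> 6 lines: jywwx mcmdi thsbn rob hfvi gjzjn
Hunk 2: at line 1 remove [thsbn,rob] add [vhgif,pfsoa,ojq] -> 7 lines: jywwx mcmdi vhgif pfsoa ojq hfvi gjzjn
Hunk 3: at line 1 remove [vhgif,pfsoa,ojq] add [hfknz] -> 5 lines: jywwx mcmdi hfknz hfvi gjzjn
Final line 2: mcmdi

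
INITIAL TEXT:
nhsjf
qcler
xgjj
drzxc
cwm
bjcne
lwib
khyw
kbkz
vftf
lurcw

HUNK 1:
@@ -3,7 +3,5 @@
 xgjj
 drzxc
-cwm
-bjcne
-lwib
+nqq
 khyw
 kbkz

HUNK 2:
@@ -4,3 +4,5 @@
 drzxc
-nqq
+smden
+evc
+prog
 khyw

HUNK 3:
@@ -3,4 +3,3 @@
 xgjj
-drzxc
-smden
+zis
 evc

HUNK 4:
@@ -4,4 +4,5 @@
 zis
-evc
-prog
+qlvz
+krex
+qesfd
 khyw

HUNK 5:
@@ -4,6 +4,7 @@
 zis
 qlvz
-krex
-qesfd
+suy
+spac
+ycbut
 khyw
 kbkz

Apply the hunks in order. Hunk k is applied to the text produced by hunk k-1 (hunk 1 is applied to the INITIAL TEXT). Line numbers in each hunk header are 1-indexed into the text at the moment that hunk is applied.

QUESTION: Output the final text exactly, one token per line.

Hunk 1: at line 3 remove [cwm,bjcne,lwib] add [nqq] -> 9 lines: nhsjf qcler xgjj drzxc nqq khyw kbkz vftf lurcw
Hunk 2: at line 4 remove [nqq] add [smden,evc,prog] -> 11 lines: nhsjf qcler xgjj drzxc smden evc prog khyw kbkz vftf lurcw
Hunk 3: at line 3 remove [drzxc,smden] add [zis] -> 10 lines: nhsjf qcler xgjj zis evc prog khyw kbkz vftf lurcw
Hunk 4: at line 4 remove [evc,prog] add [qlvz,krex,qesfd] -> 11 lines: nhsjf qcler xgjj zis qlvz krex qesfd khyw kbkz vftf lurcw
Hunk 5: at line 4 remove [krex,qesfd] add [suy,spac,ycbut] -> 12 lines: nhsjf qcler xgjj zis qlvz suy spac ycbut khyw kbkz vftf lurcw

Answer: nhsjf
qcler
xgjj
zis
qlvz
suy
spac
ycbut
khyw
kbkz
vftf
lurcw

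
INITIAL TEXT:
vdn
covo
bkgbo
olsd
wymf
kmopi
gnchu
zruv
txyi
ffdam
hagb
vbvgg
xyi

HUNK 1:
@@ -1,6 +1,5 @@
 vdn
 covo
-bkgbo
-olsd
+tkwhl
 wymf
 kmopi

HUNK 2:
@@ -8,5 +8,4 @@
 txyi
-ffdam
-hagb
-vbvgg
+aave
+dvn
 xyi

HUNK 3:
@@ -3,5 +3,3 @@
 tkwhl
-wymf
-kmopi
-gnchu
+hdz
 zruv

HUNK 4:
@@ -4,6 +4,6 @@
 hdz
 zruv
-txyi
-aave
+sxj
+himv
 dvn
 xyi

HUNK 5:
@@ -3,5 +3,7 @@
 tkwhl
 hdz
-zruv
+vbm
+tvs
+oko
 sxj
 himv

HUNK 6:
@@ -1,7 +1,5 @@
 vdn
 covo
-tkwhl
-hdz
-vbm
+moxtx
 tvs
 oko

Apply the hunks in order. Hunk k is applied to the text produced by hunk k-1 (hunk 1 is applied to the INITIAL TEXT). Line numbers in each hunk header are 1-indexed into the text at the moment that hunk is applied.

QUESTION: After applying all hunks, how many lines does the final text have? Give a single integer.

Hunk 1: at line 1 remove [bkgbo,olsd] add [tkwhl] -> 12 lines: vdn covo tkwhl wymf kmopi gnchu zruv txyi ffdam hagb vbvgg xyi
Hunk 2: at line 8 remove [ffdam,hagb,vbvgg] add [aave,dvn] -> 11 lines: vdn covo tkwhl wymf kmopi gnchu zruv txyi aave dvn xyi
Hunk 3: at line 3 remove [wymf,kmopi,gnchu] add [hdz] -> 9 lines: vdn covo tkwhl hdz zruv txyi aave dvn xyi
Hunk 4: at line 4 remove [txyi,aave] add [sxj,himv] -> 9 lines: vdn covo tkwhl hdz zruv sxj himv dvn xyi
Hunk 5: at line 3 remove [zruv] add [vbm,tvs,oko] -> 11 lines: vdn covo tkwhl hdz vbm tvs oko sxj himv dvn xyi
Hunk 6: at line 1 remove [tkwhl,hdz,vbm] add [moxtx] -> 9 lines: vdn covo moxtx tvs oko sxj himv dvn xyi
Final line count: 9

Answer: 9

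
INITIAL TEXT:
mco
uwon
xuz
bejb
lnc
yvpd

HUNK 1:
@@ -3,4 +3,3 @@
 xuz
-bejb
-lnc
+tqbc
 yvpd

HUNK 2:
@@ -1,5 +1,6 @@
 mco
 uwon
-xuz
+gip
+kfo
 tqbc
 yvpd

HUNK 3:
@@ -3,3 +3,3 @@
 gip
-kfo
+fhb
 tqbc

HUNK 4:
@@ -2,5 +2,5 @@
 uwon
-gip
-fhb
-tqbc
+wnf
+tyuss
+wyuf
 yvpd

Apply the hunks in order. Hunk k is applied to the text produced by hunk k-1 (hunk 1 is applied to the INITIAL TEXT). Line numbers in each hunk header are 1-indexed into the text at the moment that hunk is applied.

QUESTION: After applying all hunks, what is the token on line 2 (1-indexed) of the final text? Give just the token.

Hunk 1: at line 3 remove [bejb,lnc] add [tqbc] -> 5 lines: mco uwon xuz tqbc yvpd
Hunk 2: at line 1 remove [xuz] add [gip,kfo] -> 6 lines: mco uwon gip kfo tqbc yvpd
Hunk 3: at line 3 remove [kfo] add [fhb] -> 6 lines: mco uwon gip fhb tqbc yvpd
Hunk 4: at line 2 remove [gip,fhb,tqbc] add [wnf,tyuss,wyuf] -> 6 lines: mco uwon wnf tyuss wyuf yvpd
Final line 2: uwon

Answer: uwon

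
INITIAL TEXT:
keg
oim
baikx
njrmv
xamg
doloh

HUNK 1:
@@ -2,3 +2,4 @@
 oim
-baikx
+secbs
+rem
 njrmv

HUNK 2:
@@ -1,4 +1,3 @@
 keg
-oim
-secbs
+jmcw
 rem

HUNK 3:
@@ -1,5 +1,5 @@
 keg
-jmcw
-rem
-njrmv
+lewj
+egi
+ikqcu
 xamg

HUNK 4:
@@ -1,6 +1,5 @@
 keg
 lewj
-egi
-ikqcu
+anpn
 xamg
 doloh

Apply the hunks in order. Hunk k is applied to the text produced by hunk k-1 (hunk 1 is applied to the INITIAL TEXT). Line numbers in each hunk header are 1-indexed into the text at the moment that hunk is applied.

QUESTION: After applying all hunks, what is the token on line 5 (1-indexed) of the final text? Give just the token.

Answer: doloh

Derivation:
Hunk 1: at line 2 remove [baikx] add [secbs,rem] -> 7 lines: keg oim secbs rem njrmv xamg doloh
Hunk 2: at line 1 remove [oim,secbs] add [jmcw] -> 6 lines: keg jmcw rem njrmv xamg doloh
Hunk 3: at line 1 remove [jmcw,rem,njrmv] add [lewj,egi,ikqcu] -> 6 lines: keg lewj egi ikqcu xamg doloh
Hunk 4: at line 1 remove [egi,ikqcu] add [anpn] -> 5 lines: keg lewj anpn xamg doloh
Final line 5: doloh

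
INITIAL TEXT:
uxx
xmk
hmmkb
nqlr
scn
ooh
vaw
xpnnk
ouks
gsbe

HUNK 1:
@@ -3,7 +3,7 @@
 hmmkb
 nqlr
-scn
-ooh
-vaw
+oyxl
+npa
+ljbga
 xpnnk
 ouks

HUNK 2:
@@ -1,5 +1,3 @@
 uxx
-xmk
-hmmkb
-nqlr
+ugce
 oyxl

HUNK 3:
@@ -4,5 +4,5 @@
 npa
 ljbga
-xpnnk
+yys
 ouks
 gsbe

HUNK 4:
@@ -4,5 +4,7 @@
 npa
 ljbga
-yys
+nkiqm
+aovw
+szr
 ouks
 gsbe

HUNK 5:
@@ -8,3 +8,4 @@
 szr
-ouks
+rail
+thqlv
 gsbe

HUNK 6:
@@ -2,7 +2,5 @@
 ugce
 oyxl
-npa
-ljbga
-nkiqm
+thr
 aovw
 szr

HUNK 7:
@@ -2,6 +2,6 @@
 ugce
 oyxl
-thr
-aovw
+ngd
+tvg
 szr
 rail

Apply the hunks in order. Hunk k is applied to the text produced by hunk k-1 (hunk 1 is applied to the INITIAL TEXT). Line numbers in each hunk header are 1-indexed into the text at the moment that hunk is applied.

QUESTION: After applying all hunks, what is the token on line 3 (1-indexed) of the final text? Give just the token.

Answer: oyxl

Derivation:
Hunk 1: at line 3 remove [scn,ooh,vaw] add [oyxl,npa,ljbga] -> 10 lines: uxx xmk hmmkb nqlr oyxl npa ljbga xpnnk ouks gsbe
Hunk 2: at line 1 remove [xmk,hmmkb,nqlr] add [ugce] -> 8 lines: uxx ugce oyxl npa ljbga xpnnk ouks gsbe
Hunk 3: at line 4 remove [xpnnk] add [yys] -> 8 lines: uxx ugce oyxl npa ljbga yys ouks gsbe
Hunk 4: at line 4 remove [yys] add [nkiqm,aovw,szr] -> 10 lines: uxx ugce oyxl npa ljbga nkiqm aovw szr ouks gsbe
Hunk 5: at line 8 remove [ouks] add [rail,thqlv] -> 11 lines: uxx ugce oyxl npa ljbga nkiqm aovw szr rail thqlv gsbe
Hunk 6: at line 2 remove [npa,ljbga,nkiqm] add [thr] -> 9 lines: uxx ugce oyxl thr aovw szr rail thqlv gsbe
Hunk 7: at line 2 remove [thr,aovw] add [ngd,tvg] -> 9 lines: uxx ugce oyxl ngd tvg szr rail thqlv gsbe
Final line 3: oyxl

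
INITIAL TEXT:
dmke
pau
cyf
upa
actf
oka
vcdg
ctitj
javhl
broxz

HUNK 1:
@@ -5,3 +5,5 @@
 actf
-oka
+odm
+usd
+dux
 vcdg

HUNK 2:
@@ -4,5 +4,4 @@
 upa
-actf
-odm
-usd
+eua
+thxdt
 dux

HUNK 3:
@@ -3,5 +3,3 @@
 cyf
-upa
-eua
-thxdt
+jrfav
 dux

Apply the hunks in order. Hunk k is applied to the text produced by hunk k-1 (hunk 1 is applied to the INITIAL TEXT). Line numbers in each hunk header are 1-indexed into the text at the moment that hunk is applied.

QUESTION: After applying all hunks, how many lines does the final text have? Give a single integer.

Hunk 1: at line 5 remove [oka] add [odm,usd,dux] -> 12 lines: dmke pau cyf upa actf odm usd dux vcdg ctitj javhl broxz
Hunk 2: at line 4 remove [actf,odm,usd] add [eua,thxdt] -> 11 lines: dmke pau cyf upa eua thxdt dux vcdg ctitj javhl broxz
Hunk 3: at line 3 remove [upa,eua,thxdt] add [jrfav] -> 9 lines: dmke pau cyf jrfav dux vcdg ctitj javhl broxz
Final line count: 9

Answer: 9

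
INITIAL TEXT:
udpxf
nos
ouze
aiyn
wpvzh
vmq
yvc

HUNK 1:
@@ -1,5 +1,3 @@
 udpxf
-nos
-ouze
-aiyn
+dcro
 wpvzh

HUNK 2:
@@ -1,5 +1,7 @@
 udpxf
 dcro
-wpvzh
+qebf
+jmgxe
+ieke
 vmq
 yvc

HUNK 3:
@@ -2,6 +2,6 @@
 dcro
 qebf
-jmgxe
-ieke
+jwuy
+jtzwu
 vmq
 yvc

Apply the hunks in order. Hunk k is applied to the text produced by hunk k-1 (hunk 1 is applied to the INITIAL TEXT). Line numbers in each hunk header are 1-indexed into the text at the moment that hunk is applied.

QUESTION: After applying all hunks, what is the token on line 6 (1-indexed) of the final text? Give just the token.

Answer: vmq

Derivation:
Hunk 1: at line 1 remove [nos,ouze,aiyn] add [dcro] -> 5 lines: udpxf dcro wpvzh vmq yvc
Hunk 2: at line 1 remove [wpvzh] add [qebf,jmgxe,ieke] -> 7 lines: udpxf dcro qebf jmgxe ieke vmq yvc
Hunk 3: at line 2 remove [jmgxe,ieke] add [jwuy,jtzwu] -> 7 lines: udpxf dcro qebf jwuy jtzwu vmq yvc
Final line 6: vmq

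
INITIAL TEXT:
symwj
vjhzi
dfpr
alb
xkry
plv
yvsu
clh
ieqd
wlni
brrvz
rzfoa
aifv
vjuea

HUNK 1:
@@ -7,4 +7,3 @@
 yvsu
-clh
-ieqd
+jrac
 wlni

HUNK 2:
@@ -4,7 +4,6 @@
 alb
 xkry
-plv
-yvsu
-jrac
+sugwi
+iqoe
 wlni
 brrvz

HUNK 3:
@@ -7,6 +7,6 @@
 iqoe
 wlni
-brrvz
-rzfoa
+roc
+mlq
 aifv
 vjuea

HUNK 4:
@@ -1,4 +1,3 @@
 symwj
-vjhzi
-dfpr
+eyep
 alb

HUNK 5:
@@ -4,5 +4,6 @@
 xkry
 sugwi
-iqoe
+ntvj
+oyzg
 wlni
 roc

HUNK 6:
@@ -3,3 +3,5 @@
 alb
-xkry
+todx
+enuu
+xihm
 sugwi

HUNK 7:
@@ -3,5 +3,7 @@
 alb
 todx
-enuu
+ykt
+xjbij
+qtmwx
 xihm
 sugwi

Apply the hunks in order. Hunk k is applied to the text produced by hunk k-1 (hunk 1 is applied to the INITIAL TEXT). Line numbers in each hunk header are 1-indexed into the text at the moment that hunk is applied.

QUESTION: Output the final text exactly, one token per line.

Hunk 1: at line 7 remove [clh,ieqd] add [jrac] -> 13 lines: symwj vjhzi dfpr alb xkry plv yvsu jrac wlni brrvz rzfoa aifv vjuea
Hunk 2: at line 4 remove [plv,yvsu,jrac] add [sugwi,iqoe] -> 12 lines: symwj vjhzi dfpr alb xkry sugwi iqoe wlni brrvz rzfoa aifv vjuea
Hunk 3: at line 7 remove [brrvz,rzfoa] add [roc,mlq] -> 12 lines: symwj vjhzi dfpr alb xkry sugwi iqoe wlni roc mlq aifv vjuea
Hunk 4: at line 1 remove [vjhzi,dfpr] add [eyep] -> 11 lines: symwj eyep alb xkry sugwi iqoe wlni roc mlq aifv vjuea
Hunk 5: at line 4 remove [iqoe] add [ntvj,oyzg] -> 12 lines: symwj eyep alb xkry sugwi ntvj oyzg wlni roc mlq aifv vjuea
Hunk 6: at line 3 remove [xkry] add [todx,enuu,xihm] -> 14 lines: symwj eyep alb todx enuu xihm sugwi ntvj oyzg wlni roc mlq aifv vjuea
Hunk 7: at line 3 remove [enuu] add [ykt,xjbij,qtmwx] -> 16 lines: symwj eyep alb todx ykt xjbij qtmwx xihm sugwi ntvj oyzg wlni roc mlq aifv vjuea

Answer: symwj
eyep
alb
todx
ykt
xjbij
qtmwx
xihm
sugwi
ntvj
oyzg
wlni
roc
mlq
aifv
vjuea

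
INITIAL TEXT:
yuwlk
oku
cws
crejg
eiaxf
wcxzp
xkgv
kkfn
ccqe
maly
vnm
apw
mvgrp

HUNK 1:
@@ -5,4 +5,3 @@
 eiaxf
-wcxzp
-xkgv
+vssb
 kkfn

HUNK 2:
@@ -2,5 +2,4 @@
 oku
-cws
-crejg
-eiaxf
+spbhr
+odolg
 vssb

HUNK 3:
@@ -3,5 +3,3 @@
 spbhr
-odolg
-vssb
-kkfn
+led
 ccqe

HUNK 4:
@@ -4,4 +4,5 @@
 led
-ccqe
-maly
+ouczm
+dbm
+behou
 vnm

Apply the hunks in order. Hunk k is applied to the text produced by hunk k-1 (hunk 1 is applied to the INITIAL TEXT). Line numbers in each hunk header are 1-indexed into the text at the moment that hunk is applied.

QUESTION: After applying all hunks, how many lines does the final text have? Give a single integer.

Answer: 10

Derivation:
Hunk 1: at line 5 remove [wcxzp,xkgv] add [vssb] -> 12 lines: yuwlk oku cws crejg eiaxf vssb kkfn ccqe maly vnm apw mvgrp
Hunk 2: at line 2 remove [cws,crejg,eiaxf] add [spbhr,odolg] -> 11 lines: yuwlk oku spbhr odolg vssb kkfn ccqe maly vnm apw mvgrp
Hunk 3: at line 3 remove [odolg,vssb,kkfn] add [led] -> 9 lines: yuwlk oku spbhr led ccqe maly vnm apw mvgrp
Hunk 4: at line 4 remove [ccqe,maly] add [ouczm,dbm,behou] -> 10 lines: yuwlk oku spbhr led ouczm dbm behou vnm apw mvgrp
Final line count: 10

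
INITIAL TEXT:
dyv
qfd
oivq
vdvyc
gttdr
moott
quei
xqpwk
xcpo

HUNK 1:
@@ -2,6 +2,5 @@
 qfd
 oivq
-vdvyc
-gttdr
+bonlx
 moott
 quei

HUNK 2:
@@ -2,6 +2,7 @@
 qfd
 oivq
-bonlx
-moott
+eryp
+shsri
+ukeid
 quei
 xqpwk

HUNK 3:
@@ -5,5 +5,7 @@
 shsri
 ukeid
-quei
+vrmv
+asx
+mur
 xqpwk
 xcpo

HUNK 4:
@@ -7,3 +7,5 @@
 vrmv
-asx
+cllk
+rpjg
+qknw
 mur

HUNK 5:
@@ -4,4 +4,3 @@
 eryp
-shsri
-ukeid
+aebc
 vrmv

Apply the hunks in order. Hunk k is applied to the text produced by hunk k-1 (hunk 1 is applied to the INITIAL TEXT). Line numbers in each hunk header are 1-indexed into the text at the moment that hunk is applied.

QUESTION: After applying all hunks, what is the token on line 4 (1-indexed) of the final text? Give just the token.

Answer: eryp

Derivation:
Hunk 1: at line 2 remove [vdvyc,gttdr] add [bonlx] -> 8 lines: dyv qfd oivq bonlx moott quei xqpwk xcpo
Hunk 2: at line 2 remove [bonlx,moott] add [eryp,shsri,ukeid] -> 9 lines: dyv qfd oivq eryp shsri ukeid quei xqpwk xcpo
Hunk 3: at line 5 remove [quei] add [vrmv,asx,mur] -> 11 lines: dyv qfd oivq eryp shsri ukeid vrmv asx mur xqpwk xcpo
Hunk 4: at line 7 remove [asx] add [cllk,rpjg,qknw] -> 13 lines: dyv qfd oivq eryp shsri ukeid vrmv cllk rpjg qknw mur xqpwk xcpo
Hunk 5: at line 4 remove [shsri,ukeid] add [aebc] -> 12 lines: dyv qfd oivq eryp aebc vrmv cllk rpjg qknw mur xqpwk xcpo
Final line 4: eryp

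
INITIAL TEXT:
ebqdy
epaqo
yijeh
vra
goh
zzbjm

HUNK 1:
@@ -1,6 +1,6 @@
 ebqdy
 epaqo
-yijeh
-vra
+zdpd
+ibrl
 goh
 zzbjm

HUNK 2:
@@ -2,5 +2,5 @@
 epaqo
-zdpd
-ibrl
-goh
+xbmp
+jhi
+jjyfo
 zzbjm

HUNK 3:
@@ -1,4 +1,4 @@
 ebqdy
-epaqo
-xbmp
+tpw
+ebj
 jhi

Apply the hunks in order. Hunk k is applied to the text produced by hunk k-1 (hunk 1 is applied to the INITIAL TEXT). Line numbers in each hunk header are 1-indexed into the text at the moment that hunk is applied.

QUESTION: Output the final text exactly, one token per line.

Answer: ebqdy
tpw
ebj
jhi
jjyfo
zzbjm

Derivation:
Hunk 1: at line 1 remove [yijeh,vra] add [zdpd,ibrl] -> 6 lines: ebqdy epaqo zdpd ibrl goh zzbjm
Hunk 2: at line 2 remove [zdpd,ibrl,goh] add [xbmp,jhi,jjyfo] -> 6 lines: ebqdy epaqo xbmp jhi jjyfo zzbjm
Hunk 3: at line 1 remove [epaqo,xbmp] add [tpw,ebj] -> 6 lines: ebqdy tpw ebj jhi jjyfo zzbjm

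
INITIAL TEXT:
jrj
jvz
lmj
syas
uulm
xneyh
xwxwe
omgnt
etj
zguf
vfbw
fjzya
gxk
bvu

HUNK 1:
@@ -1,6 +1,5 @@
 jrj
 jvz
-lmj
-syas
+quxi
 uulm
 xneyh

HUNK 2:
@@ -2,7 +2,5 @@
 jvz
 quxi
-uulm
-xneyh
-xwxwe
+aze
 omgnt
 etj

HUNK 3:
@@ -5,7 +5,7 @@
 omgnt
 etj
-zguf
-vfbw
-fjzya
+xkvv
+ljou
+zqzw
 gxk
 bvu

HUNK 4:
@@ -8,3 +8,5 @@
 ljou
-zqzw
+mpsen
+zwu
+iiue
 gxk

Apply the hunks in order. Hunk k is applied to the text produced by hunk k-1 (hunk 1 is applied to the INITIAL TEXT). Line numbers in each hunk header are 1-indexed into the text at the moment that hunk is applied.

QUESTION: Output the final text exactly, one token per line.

Answer: jrj
jvz
quxi
aze
omgnt
etj
xkvv
ljou
mpsen
zwu
iiue
gxk
bvu

Derivation:
Hunk 1: at line 1 remove [lmj,syas] add [quxi] -> 13 lines: jrj jvz quxi uulm xneyh xwxwe omgnt etj zguf vfbw fjzya gxk bvu
Hunk 2: at line 2 remove [uulm,xneyh,xwxwe] add [aze] -> 11 lines: jrj jvz quxi aze omgnt etj zguf vfbw fjzya gxk bvu
Hunk 3: at line 5 remove [zguf,vfbw,fjzya] add [xkvv,ljou,zqzw] -> 11 lines: jrj jvz quxi aze omgnt etj xkvv ljou zqzw gxk bvu
Hunk 4: at line 8 remove [zqzw] add [mpsen,zwu,iiue] -> 13 lines: jrj jvz quxi aze omgnt etj xkvv ljou mpsen zwu iiue gxk bvu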